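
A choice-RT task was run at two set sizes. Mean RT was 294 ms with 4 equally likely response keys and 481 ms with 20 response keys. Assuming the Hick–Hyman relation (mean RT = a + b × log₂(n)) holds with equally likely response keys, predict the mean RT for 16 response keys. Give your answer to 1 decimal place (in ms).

455.1 ms

With log₂ n on the abscissa the relation is linear; from the two conditions:
  b = (481 − 294) / (log₂ 20 − log₂ 4) = 187 / (4.3219 − 2) = 80.537 ms/bit
  a = 294 − 80.537 × 2 = 132.927 ms
Then RT(16) = 132.927 + 80.537 × log₂ 16 = 132.927 + 80.537 × 4 ≈ 455.073 ms.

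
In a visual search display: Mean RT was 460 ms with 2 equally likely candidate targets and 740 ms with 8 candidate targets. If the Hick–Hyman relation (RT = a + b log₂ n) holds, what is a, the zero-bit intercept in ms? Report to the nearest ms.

320 ms

Slope: b = (740 − 460) / (log₂ 8 − log₂ 2) = 280/2.0000 = 140 ms/bit.
Intercept: a = 460 − 140·log₂(2) = 320.000 ms.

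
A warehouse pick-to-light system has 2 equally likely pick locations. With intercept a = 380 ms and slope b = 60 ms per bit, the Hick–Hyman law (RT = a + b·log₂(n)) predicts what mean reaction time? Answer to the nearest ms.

440 ms

log₂(2) = 1 bits, so RT = 380 + 60 × 1 ≈ 440.000 ms.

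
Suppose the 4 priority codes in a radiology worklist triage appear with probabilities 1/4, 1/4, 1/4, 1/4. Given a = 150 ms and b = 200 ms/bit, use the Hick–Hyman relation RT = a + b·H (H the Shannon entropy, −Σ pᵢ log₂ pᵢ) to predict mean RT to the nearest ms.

Each term −pᵢ log₂ pᵢ: 0.25·2 + 0.25·2 + 0.25·2 + 0.25·2; summed, H = 2.000 bits.
Mean RT = a + bH = 150 + 200·2.000 = 550.00 ms.

550 ms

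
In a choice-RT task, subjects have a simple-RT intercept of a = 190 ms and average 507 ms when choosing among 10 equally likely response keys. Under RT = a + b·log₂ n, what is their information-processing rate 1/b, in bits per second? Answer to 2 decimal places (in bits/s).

Choice component = 507 − 190 = 317 ms over log₂(10) = 3.3219 bits.
b = 317 / 3.3219 = 95.427 ms/bit, so 1/b = 10.479 bits/s.

10.48 bits/s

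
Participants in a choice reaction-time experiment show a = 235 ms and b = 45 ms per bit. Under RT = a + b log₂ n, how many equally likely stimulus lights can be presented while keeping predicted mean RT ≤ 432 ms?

20

Information budget: (432 − 235)/45 = 4.3778 bits, so n ≤ 2^4.3778 = 20.789 → at most 20.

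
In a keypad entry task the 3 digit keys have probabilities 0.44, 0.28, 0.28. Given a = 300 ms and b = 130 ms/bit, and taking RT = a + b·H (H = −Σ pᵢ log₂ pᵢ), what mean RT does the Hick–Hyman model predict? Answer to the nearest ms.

H = 0.44·log₂(1/0.44) + 0.28·log₂(1/0.28) + 0.28·log₂(1/0.28) = 1.5496 bits.
RT = 300 + 130 × 1.5496 = 501.45 ms.

501 ms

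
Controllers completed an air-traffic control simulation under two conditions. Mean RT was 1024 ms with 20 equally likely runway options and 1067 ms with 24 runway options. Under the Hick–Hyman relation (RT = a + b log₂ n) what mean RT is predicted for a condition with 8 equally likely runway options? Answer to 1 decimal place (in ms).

With log₂ n on the abscissa the relation is linear; from the two conditions:
  b = (1067 − 1024) / (log₂ 24 − log₂ 20) = 43 / (4.5850 − 4.3219) = 163.477 ms/bit
  a = 1024 − 163.477 × 4.3219 = 317.465 ms
Then RT(8) = 317.465 + 163.477 × log₂ 8 = 317.465 + 163.477 × 3 ≈ 807.896 ms.

807.9 ms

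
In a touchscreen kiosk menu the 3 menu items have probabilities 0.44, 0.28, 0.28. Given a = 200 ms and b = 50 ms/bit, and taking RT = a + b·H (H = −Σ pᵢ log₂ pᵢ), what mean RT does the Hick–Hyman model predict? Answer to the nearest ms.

H = 0.44·log₂(1/0.44) + 0.28·log₂(1/0.28) + 0.28·log₂(1/0.28) = 1.5496 bits.
RT = 200 + 50 × 1.5496 = 277.48 ms.

277 ms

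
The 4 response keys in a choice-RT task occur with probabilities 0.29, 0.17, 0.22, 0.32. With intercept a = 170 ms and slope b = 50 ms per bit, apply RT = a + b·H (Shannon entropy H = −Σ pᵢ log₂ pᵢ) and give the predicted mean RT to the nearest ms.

268 ms

Entropy contributions −pᵢ log₂ pᵢ: 0.5179, 0.4346, 0.4806, 0.5260; sum H = 1.9591 bits.
RT = a + bH = 170 + 50·1.9591 = 267.95 ms.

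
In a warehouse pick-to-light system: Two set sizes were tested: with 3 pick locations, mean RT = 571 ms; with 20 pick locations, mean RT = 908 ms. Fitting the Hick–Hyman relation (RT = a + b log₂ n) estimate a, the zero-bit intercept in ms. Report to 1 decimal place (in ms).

The slope on a log₂ axis is (908 − 571) / (4.3219 − 1.5850) = 123.129 ms/bit.
a = RT₁ − b·log₂ n₁ = 571 − 123.129 × 1.5850 = 375.845 ms.

375.8 ms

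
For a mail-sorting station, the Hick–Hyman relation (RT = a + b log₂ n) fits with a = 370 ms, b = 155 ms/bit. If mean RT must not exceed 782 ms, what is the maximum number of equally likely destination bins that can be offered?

6

Information budget: (782 − 370)/155 = 2.6581 bits, so n ≤ 2^2.6581 = 6.312 → at most 6.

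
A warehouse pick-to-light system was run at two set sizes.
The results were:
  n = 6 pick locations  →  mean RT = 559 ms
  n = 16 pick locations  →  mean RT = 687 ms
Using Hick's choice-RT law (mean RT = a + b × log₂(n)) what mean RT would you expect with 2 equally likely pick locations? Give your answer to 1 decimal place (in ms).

415.6 ms

Fit slope and intercept:
  b = (687 − 559) / (log₂ 16 − log₂ 6) = 128 / (4 − 2.5850) = 90.457 ms/bit
  a = 559 − 90.457 × 2.5850 = 325.172 ms
Then RT(2) = 325.172 + 90.457 × log₂ 2 = 325.172 + 90.457 × 1 ≈ 415.629 ms.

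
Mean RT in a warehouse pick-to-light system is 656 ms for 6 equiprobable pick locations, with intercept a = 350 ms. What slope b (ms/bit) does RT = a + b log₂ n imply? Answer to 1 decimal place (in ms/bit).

118.4 ms/bit

log₂(6) = 2.5850 bits.
b = (RT − a)/log₂ n = (656 − 350) / 2.5850 = 118.377 ms/bit.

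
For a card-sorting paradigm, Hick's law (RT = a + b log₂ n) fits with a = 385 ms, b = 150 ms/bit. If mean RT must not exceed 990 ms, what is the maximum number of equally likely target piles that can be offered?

16

150·log₂ n ≤ 990 − 385 = 605, giving log₂ n ≤ 4.0333 and n ≤ 16.374. The largest whole number is 16.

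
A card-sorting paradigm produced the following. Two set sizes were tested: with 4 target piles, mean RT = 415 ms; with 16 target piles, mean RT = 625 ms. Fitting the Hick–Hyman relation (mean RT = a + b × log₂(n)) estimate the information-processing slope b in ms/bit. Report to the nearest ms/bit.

The slope on a log₂ axis is (625 − 415) / (4 − 2) = 105 ms/bit.

105 ms/bit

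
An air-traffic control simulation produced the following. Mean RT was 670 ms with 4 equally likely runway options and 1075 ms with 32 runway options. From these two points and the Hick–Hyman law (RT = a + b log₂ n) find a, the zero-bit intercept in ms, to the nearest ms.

Slope: b = (1075 − 670) / (log₂ 32 − log₂ 4) = 405/3.0000 = 135 ms/bit.
Intercept: a = 670 − 135·log₂(4) = 400.000 ms.

400 ms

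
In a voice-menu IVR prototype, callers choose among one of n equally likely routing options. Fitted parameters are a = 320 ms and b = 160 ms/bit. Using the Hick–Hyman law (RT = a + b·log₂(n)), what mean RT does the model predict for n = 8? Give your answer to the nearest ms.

log₂(8) = 3 bits, so RT = 320 + 160 × 3 ≈ 800.000 ms.

800 ms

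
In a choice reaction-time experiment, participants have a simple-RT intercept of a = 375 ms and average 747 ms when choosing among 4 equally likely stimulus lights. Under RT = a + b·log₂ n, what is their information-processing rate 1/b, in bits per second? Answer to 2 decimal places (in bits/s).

Choice component = 747 − 375 = 372 ms over log₂(4) = 2 bits.
b = 372 / 2 = 186.000 ms/bit, so 1/b = 5.376 bits/s.

5.38 bits/s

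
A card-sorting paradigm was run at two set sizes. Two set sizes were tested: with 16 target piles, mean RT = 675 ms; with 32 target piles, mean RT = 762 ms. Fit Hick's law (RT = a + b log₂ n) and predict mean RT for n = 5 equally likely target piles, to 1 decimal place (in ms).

Fit slope and intercept:
  b = (762 − 675) / (log₂ 32 − log₂ 16) = 87 / (5 − 4) = 87.000 ms/bit
  a = 675 − 87.000 × 4 = 327.000 ms
Then RT(5) = 327.000 + 87.000 × log₂ 5 = 327.000 + 87.000 × 2.3219 ≈ 529.008 ms.

529.0 ms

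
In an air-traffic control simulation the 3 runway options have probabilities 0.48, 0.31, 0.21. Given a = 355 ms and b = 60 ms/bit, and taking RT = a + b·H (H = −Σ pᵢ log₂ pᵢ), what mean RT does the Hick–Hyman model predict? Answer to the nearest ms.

445 ms

Entropy contributions −pᵢ log₂ pᵢ: 0.5083, 0.5238, 0.4728; sum H = 1.5049 bits.
RT = a + bH = 355 + 60·1.5049 = 445.29 ms.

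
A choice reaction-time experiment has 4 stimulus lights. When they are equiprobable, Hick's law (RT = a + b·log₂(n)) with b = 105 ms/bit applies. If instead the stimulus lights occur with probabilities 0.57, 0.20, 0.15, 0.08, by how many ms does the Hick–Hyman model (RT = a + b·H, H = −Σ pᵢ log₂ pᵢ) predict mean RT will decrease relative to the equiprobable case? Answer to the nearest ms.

39 ms

Equiprobable entropy H₀ = log₂ 4 = 2.0000 bits.
Skewed entropy H = −Σ pᵢ log₂ pᵢ = 1.6287 bits.
ΔRT = b·(H₀ − H) = 105 × 0.3713 = 38.99 ms.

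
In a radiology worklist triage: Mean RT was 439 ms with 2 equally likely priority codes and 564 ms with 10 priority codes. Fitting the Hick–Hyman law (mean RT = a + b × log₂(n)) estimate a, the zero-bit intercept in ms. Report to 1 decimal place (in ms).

Slope: b = (564 − 439) / (log₂ 10 − log₂ 2) = 125/2.3219 = 53.835 ms/bit.
a = RT₁ − b·log₂ n₁ = 439 − 53.835 × 1 = 385.165 ms.

385.2 ms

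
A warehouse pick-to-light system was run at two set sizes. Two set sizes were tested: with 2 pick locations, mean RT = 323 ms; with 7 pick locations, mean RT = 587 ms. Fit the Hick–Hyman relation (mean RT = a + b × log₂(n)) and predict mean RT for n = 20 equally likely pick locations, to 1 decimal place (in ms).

808.2 ms

With log₂ n on the abscissa the relation is linear; from the two conditions:
  b = (587 − 323) / (log₂ 7 − log₂ 2) = 264 / (2.8074 − 1) = 146.070 ms/bit
  a = 323 − 146.070 × 1 = 176.930 ms
Then RT(20) = 176.930 + 146.070 × log₂ 20 = 176.930 + 146.070 × 4.3219 ≈ 808.233 ms.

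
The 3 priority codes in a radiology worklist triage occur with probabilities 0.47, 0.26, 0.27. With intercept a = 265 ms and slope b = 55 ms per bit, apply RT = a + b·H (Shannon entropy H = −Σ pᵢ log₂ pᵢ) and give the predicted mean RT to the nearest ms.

349 ms

Entropy contributions −pᵢ log₂ pᵢ: 0.5120, 0.5053, 0.5100; sum H = 1.5273 bits.
RT = a + bH = 265 + 55·1.5273 = 349.00 ms.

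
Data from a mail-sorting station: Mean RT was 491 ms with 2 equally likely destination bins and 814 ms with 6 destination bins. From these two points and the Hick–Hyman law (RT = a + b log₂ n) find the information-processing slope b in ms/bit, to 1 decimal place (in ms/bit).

The slope on a log₂ axis is (814 − 491) / (2.5850 − 1) = 203.790 ms/bit.

203.8 ms/bit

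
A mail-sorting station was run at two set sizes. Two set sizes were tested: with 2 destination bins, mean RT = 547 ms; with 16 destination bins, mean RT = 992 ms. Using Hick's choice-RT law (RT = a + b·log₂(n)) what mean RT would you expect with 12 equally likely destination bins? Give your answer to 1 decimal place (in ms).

Solve the two-equation system in a and b:
  b = (992 − 547) / (log₂ 16 − log₂ 2) = 445 / (4 − 1) = 148.333 ms/bit
  a = 547 − 148.333 × 1 = 398.667 ms
Then RT(12) = 398.667 + 148.333 × log₂ 12 = 398.667 + 148.333 × 3.5850 ≈ 930.436 ms.

930.4 ms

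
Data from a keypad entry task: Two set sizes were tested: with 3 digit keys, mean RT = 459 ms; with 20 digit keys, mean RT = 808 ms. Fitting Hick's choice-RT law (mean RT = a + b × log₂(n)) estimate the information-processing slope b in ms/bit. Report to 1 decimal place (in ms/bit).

127.5 ms/bit

Slope: b = (808 − 459) / (log₂ 20 − log₂ 3) = 349/2.7370 = 127.513 ms/bit.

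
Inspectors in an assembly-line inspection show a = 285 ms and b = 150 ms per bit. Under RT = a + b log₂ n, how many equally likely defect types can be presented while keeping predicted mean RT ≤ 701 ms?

Set 285 + 150·log₂ n ≤ 701 → log₂ n ≤ (701 − 285)/150 = 2.7733.
So n ≤ 2^2.7733 = 6.837; the largest integer n is 6.

6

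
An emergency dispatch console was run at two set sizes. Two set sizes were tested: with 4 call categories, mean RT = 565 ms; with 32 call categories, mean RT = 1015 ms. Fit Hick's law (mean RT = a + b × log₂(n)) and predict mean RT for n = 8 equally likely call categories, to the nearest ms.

715 ms

Fit slope and intercept:
  b = (1015 − 565) / (log₂ 32 − log₂ 4) = 450 / (5 − 2) = 150 ms/bit
  a = 565 − 150 × 2 = 265 ms
Then RT(8) = 265 + 150 × log₂ 8 = 265 + 150 × 3 ≈ 715.000 ms.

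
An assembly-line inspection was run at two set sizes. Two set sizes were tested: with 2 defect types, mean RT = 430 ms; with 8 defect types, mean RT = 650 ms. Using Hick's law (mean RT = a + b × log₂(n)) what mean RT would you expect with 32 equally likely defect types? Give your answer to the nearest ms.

870 ms

With log₂ n on the abscissa the relation is linear; from the two conditions:
  b = (650 − 430) / (log₂ 8 − log₂ 2) = 220 / (3 − 1) = 110 ms/bit
  a = 430 − 110 × 1 = 320 ms
Then RT(32) = 320 + 110 × log₂ 32 = 320 + 110 × 5 ≈ 870.000 ms.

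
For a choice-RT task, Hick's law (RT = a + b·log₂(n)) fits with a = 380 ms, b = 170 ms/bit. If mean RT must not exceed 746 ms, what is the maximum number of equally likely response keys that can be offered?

4

Information budget: (746 − 380)/170 = 2.1529 bits, so n ≤ 2^2.1529 = 4.447 → at most 4.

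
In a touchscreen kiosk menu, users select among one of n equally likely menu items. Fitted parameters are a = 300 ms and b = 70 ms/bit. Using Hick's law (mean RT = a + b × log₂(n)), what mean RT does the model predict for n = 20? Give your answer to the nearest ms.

log₂(20) = 4.3219 bits, so RT = 300 + 70 × 4.3219 ≈ 602.535 ms.

603 ms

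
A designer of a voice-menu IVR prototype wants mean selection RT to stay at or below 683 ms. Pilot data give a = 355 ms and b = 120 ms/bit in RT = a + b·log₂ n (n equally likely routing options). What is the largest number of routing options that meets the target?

Set 355 + 120·log₂ n ≤ 683 → log₂ n ≤ (683 − 355)/120 = 2.7333.
So n ≤ 2^2.7333 = 6.650; the largest integer n is 6.

6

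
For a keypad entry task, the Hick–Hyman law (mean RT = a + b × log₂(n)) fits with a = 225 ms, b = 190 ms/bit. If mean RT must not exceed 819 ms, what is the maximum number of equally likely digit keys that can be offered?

Information budget: (819 − 225)/190 = 3.1263 bits, so n ≤ 2^3.1263 = 8.732 → at most 8.

8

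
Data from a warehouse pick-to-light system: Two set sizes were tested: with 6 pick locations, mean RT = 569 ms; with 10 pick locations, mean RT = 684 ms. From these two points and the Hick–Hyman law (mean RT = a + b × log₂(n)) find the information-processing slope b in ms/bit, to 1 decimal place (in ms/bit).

Slope: b = (684 − 569) / (log₂ 10 − log₂ 6) = 115/0.7370 = 156.045 ms/bit.

156.0 ms/bit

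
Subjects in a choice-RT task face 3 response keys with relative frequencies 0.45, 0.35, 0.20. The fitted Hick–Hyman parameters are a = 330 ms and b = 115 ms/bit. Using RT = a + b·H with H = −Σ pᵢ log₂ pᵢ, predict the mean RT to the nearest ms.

Entropy contributions −pᵢ log₂ pᵢ: 0.5184, 0.5301, 0.4644; sum H = 1.5129 bits.
RT = a + bH = 330 + 115·1.5129 = 503.98 ms.

504 ms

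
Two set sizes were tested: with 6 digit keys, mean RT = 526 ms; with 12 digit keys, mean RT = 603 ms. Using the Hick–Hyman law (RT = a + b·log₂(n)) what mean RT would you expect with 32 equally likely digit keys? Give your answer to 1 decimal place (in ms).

Fit slope and intercept:
  b = (603 − 526) / (log₂ 12 − log₂ 6) = 77 / (3.5850 − 2.5850) = 77.000 ms/bit
  a = 526 − 77.000 × 2.5850 = 326.958 ms
Then RT(32) = 326.958 + 77.000 × log₂ 32 = 326.958 + 77.000 × 5 ≈ 711.958 ms.

712.0 ms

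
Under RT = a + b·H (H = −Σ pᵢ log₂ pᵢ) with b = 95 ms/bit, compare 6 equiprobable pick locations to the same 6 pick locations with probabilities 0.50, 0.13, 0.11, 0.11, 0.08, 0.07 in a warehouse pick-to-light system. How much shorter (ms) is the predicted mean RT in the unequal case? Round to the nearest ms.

Equiprobable entropy H₀ = log₂ 6 = 2.5850 bits.
Skewed entropy H = −Σ pᵢ log₂ pᵢ = 2.1433 bits.
ΔRT = b·(H₀ − H) = 95 × 0.4417 = 41.96 ms.

42 ms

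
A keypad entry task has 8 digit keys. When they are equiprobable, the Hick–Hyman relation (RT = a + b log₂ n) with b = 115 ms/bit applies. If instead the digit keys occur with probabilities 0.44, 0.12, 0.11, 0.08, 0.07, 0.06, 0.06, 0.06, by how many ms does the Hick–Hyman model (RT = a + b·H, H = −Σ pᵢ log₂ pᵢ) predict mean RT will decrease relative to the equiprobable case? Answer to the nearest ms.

54 ms

The RT saving is b·ΔH. Equiprobable H₀ = log₂(8) = 3.0000 bits; with the given probabilities H = 2.5292 bits.
b·(H₀ − H) = 115 × (3.0000 − 2.5292) = 54.15 ms.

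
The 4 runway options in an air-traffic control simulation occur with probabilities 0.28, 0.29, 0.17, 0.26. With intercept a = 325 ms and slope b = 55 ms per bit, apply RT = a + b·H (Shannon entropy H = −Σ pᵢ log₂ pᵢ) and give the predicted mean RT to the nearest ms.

433 ms

Entropy contributions −pᵢ log₂ pᵢ: 0.5142, 0.5179, 0.4346, 0.5053; sum H = 1.9720 bits.
RT = a + bH = 325 + 55·1.9720 = 433.46 ms.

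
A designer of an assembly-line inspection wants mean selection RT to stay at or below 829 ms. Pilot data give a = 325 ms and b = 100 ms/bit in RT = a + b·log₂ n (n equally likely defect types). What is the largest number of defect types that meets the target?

Set 325 + 100·log₂ n ≤ 829 → log₂ n ≤ (829 − 325)/100 = 5.0400.
So n ≤ 2^5.0400 = 32.900; the largest integer n is 32.

32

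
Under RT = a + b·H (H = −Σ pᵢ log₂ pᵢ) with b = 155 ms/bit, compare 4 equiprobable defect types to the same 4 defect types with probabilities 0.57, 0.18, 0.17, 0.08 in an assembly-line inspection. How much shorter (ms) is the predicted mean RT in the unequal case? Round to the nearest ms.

57 ms

The RT saving is b·ΔH. Equiprobable H₀ = log₂(4) = 2.0000 bits; with the given probabilities H = 1.6337 bits.
b·(H₀ − H) = 155 × (2.0000 − 1.6337) = 56.78 ms.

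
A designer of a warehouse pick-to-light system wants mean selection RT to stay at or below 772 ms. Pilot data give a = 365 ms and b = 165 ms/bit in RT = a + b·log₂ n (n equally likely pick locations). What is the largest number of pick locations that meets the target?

5

Set 365 + 165·log₂ n ≤ 772 → log₂ n ≤ (772 − 365)/165 = 2.4667.
So n ≤ 2^2.4667 = 5.528; the largest integer n is 5.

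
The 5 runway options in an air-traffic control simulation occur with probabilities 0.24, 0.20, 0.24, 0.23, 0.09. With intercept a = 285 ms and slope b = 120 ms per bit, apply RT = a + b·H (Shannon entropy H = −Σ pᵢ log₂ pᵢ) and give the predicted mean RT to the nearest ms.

555 ms

H = 0.24·log₂(1/0.24) + 0.20·log₂(1/0.20) + 0.24·log₂(1/0.24) + 0.23·log₂(1/0.23) + 0.09·log₂(1/0.09) = 2.2530 bits.
RT = 285 + 120 × 2.2530 = 555.36 ms.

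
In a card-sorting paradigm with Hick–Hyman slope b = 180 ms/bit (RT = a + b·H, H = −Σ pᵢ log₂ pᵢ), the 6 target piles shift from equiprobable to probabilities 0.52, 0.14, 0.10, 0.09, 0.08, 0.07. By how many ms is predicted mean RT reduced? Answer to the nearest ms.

Equiprobable entropy H₀ = log₂ 6 = 2.5850 bits.
Skewed entropy H = −Σ pᵢ log₂ pᵢ = 2.0926 bits.
ΔRT = b·(H₀ − H) = 180 × 0.4924 = 88.63 ms.

89 ms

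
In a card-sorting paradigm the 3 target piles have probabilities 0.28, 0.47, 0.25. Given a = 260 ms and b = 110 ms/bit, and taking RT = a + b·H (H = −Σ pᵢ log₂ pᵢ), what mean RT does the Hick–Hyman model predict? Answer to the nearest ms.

Entropy contributions −pᵢ log₂ pᵢ: 0.5142, 0.5120, 0.5000; sum H = 1.5262 bits.
RT = a + bH = 260 + 110·1.5262 = 427.88 ms.

428 ms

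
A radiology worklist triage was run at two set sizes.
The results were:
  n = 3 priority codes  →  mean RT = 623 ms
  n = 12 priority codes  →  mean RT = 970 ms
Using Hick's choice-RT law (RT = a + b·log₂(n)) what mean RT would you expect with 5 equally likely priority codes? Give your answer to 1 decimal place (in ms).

With log₂ n on the abscissa the relation is linear; from the two conditions:
  b = (970 − 623) / (log₂ 12 − log₂ 3) = 347 / (3.5850 − 1.5850) = 173.500 ms/bit
  a = 623 − 173.500 × 1.5850 = 348.009 ms
Then RT(5) = 348.009 + 173.500 × log₂ 5 = 348.009 + 173.500 × 2.3219 ≈ 750.864 ms.

750.9 ms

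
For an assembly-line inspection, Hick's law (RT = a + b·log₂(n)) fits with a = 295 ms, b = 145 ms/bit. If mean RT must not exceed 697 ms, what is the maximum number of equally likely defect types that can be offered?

6

Set 295 + 145·log₂ n ≤ 697 → log₂ n ≤ (697 − 295)/145 = 2.7724.
So n ≤ 2^2.7724 = 6.833; the largest integer n is 6.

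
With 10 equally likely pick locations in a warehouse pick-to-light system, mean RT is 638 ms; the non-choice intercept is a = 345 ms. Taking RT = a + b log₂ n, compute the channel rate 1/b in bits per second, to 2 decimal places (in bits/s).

11.34 bits/s

Choice component = 638 − 345 = 293 ms over log₂(10) = 3.3219 bits.
b = 293 / 3.3219 = 88.202 ms/bit, so 1/b = 11.338 bits/s.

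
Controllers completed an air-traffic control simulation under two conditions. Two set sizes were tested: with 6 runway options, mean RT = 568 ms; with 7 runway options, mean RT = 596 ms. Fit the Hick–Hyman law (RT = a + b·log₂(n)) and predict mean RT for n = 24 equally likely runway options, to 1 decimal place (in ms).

Solve the two-equation system in a and b:
  b = (596 − 568) / (log₂ 7 − log₂ 6) = 28 / (2.8074 − 2.5850) = 125.904 ms/bit
  a = 568 − 125.904 × 2.5850 = 242.544 ms
Then RT(24) = 242.544 + 125.904 × log₂ 24 = 242.544 + 125.904 × 4.5850 ≈ 819.807 ms.

819.8 ms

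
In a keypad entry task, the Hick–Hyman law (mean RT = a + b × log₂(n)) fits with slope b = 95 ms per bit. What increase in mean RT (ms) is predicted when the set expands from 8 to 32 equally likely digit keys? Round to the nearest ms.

190 ms

ΔRT = (a + b log₂ n₂) − (a + b log₂ n₁) = b·(log₂ n₂ − log₂ n₁).
log₂(32) − log₂(8) = log₂(32/8) = log₂(4) = 2.
ΔRT = 95 × 2.0000 = 190.000 ms.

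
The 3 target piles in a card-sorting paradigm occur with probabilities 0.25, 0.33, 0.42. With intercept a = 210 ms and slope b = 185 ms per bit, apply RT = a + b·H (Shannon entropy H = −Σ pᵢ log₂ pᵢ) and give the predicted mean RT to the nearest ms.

Entropy contributions −pᵢ log₂ pᵢ: 0.5000, 0.5278, 0.5256; sum H = 1.5535 bits.
RT = a + bH = 210 + 185·1.5535 = 497.39 ms.

497 ms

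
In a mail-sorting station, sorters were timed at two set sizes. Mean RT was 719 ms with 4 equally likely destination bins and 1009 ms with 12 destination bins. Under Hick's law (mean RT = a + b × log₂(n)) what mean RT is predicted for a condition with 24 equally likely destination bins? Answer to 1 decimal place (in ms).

1192.0 ms

With log₂ n on the abscissa the relation is linear; from the two conditions:
  b = (1009 − 719) / (log₂ 12 − log₂ 4) = 290 / (3.5850 − 2) = 182.970 ms/bit
  a = 719 − 182.970 × 2 = 353.061 ms
Then RT(24) = 353.061 + 182.970 × log₂ 24 = 353.061 + 182.970 × 4.5850 ≈ 1191.970 ms.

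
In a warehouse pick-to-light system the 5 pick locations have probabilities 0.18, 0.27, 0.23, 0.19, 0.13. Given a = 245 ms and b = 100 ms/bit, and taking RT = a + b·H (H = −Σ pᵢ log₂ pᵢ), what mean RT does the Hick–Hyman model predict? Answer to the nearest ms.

H = 0.18·log₂(1/0.18) + 0.27·log₂(1/0.27) + 0.23·log₂(1/0.23) + 0.19·log₂(1/0.19) + 0.13·log₂(1/0.13) = 2.2809 bits.
RT = 245 + 100 × 2.2809 = 473.09 ms.

473 ms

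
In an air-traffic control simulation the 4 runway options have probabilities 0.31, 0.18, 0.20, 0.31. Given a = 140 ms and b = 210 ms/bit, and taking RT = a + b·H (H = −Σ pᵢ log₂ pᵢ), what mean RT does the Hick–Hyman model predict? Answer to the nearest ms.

Entropy contributions −pᵢ log₂ pᵢ: 0.5238, 0.4453, 0.4644, 0.5238; sum H = 1.9573 bits.
RT = a + bH = 140 + 210·1.9573 = 551.03 ms.

551 ms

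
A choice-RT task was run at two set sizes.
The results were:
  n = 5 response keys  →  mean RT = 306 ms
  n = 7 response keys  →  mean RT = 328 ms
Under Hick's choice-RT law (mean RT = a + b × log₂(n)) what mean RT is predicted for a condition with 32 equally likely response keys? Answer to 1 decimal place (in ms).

427.4 ms

With log₂ n on the abscissa the relation is linear; from the two conditions:
  b = (328 − 306) / (log₂ 7 − log₂ 5) = 22 / (2.8074 − 2.3219) = 45.321 ms/bit
  a = 306 − 45.321 × 2.3219 = 200.768 ms
Then RT(32) = 200.768 + 45.321 × log₂ 32 = 200.768 + 45.321 × 5 ≈ 427.373 ms.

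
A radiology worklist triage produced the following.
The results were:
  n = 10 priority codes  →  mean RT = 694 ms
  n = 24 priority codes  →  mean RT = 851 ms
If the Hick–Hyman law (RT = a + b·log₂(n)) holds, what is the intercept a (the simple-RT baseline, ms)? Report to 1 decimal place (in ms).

The slope on a log₂ axis is (851 − 694) / (4.5850 − 3.3219) = 124.304 ms/bit.
a = RT₁ − b·log₂ n₁ = 694 − 124.304 × 3.3219 = 281.072 ms.

281.1 ms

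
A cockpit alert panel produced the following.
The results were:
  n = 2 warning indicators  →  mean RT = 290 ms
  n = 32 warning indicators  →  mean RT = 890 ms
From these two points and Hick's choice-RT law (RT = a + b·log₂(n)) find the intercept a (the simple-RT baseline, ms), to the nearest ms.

140 ms

The slope on a log₂ axis is (890 − 290) / (5 − 1) = 150 ms/bit.
a = RT₁ − b·log₂ n₁ = 290 − 150 × 1 = 140.000 ms.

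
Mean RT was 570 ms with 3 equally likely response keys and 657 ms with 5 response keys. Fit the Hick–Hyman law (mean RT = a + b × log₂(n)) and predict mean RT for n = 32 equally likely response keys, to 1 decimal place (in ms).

Solve the two-equation system in a and b:
  b = (657 − 570) / (log₂ 5 − log₂ 3) = 87 / (2.3219 − 1.5850) = 118.052 ms/bit
  a = 570 − 118.052 × 1.5850 = 382.893 ms
Then RT(32) = 382.893 + 118.052 × log₂ 32 = 382.893 + 118.052 × 5 ≈ 973.151 ms.

973.2 ms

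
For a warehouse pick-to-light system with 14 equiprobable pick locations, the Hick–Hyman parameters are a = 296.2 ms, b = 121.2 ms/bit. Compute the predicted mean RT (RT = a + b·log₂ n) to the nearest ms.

758 ms

log₂(14) = 3.8074 bits, so RT = 296.2 + 121.2 × 3.8074 ≈ 757.651 ms.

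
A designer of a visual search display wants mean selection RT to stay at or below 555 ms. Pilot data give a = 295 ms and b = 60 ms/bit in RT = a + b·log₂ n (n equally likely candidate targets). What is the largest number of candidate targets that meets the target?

Set 295 + 60·log₂ n ≤ 555 → log₂ n ≤ (555 − 295)/60 = 4.3333.
So n ≤ 2^4.3333 = 20.159; the largest integer n is 20.

20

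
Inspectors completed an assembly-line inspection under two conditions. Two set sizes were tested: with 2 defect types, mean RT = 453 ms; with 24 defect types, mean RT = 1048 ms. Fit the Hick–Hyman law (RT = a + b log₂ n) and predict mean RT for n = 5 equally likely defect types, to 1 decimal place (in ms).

Fit slope and intercept:
  b = (1048 − 453) / (log₂ 24 − log₂ 2) = 595 / (4.5850 − 1) = 165.971 ms/bit
  a = 453 − 165.971 × 1 = 287.029 ms
Then RT(5) = 287.029 + 165.971 × log₂ 5 = 287.029 + 165.971 × 2.3219 ≈ 672.402 ms.

672.4 ms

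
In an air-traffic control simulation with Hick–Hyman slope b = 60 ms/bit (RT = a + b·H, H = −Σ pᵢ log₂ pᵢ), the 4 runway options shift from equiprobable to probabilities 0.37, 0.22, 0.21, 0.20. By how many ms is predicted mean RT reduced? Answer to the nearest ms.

3 ms

The RT saving is b·ΔH. Equiprobable H₀ = log₂(4) = 2.0000 bits; with the given probabilities H = 1.9485 bits.
b·(H₀ − H) = 60 × (2.0000 − 1.9485) = 3.09 ms.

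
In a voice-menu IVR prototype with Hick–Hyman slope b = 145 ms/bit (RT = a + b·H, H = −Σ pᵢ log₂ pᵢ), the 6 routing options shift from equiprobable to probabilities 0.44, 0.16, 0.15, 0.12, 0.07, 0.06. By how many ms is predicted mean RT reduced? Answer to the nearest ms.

51 ms

Equiprobable entropy H₀ = log₂ 6 = 2.5850 bits.
Skewed entropy H = −Σ pᵢ log₂ pᵢ = 2.2339 bits.
ΔRT = b·(H₀ − H) = 145 × 0.3511 = 50.91 ms.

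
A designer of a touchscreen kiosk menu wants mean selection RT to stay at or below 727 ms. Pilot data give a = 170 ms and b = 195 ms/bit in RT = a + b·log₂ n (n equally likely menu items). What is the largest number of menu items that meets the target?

7

Set 170 + 195·log₂ n ≤ 727 → log₂ n ≤ (727 − 170)/195 = 2.8564.
So n ≤ 2^2.8564 = 7.242; the largest integer n is 7.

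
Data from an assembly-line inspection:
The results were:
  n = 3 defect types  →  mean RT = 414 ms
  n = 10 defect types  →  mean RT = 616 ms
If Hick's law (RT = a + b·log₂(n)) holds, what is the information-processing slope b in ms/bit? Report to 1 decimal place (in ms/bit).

116.3 ms/bit

b = (RT₂ − RT₁)/(log₂ n₂ − log₂ n₁) = (616 − 414)/(3.3219 − 1.5850) = 116.295 ms/bit.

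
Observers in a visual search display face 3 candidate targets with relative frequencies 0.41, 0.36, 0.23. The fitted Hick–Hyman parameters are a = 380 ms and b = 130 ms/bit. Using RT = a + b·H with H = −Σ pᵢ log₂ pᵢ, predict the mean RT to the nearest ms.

581 ms

Entropy contributions −pᵢ log₂ pᵢ: 0.5274, 0.5306, 0.4877; sum H = 1.5457 bits.
RT = a + bH = 380 + 130·1.5457 = 580.94 ms.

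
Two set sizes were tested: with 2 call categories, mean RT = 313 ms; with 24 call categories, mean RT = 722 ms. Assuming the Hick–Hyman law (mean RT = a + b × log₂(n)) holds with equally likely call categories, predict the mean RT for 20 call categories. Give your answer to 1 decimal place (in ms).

Solve the two-equation system in a and b:
  b = (722 − 313) / (log₂ 24 − log₂ 2) = 409 / (4.5850 − 1) = 114.088 ms/bit
  a = 313 − 114.088 × 1 = 198.912 ms
Then RT(20) = 198.912 + 114.088 × log₂ 20 = 198.912 + 114.088 × 4.3219 ≈ 691.991 ms.

692.0 ms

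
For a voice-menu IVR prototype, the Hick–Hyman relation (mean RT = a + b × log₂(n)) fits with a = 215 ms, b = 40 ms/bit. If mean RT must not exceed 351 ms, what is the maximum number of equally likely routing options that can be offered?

10

Set 215 + 40·log₂ n ≤ 351 → log₂ n ≤ (351 − 215)/40 = 3.4000.
So n ≤ 2^3.4000 = 10.556; the largest integer n is 10.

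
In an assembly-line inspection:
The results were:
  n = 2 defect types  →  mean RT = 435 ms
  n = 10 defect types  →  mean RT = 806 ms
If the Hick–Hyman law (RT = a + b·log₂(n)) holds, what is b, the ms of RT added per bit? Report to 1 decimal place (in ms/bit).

159.8 ms/bit

Slope: b = (806 − 435) / (log₂ 10 − log₂ 2) = 371/2.3219 = 159.781 ms/bit.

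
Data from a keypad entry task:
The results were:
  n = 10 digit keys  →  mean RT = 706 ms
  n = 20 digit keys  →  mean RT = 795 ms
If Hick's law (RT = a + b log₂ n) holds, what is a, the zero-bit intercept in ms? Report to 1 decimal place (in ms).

b = (RT₂ − RT₁)/(log₂ n₂ − log₂ n₁) = (795 − 706)/(4.3219 − 3.3219) = 89.000 ms/bit.
Intercept: a = 706 − 89.000·log₂(10) = 410.348 ms.

410.3 ms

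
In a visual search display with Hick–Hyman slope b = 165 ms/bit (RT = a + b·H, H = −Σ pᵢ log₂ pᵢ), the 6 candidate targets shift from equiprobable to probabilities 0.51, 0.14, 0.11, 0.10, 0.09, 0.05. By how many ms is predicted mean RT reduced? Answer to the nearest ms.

79 ms

Equiprobable entropy H₀ = log₂ 6 = 2.5850 bits.
Skewed entropy H = −Σ pᵢ log₂ pᵢ = 2.1038 bits.
ΔRT = b·(H₀ − H) = 165 × 0.4812 = 79.40 ms.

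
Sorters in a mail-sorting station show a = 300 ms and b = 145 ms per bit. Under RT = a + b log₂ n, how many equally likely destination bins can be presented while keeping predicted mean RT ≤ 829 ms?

12

Set 300 + 145·log₂ n ≤ 829 → log₂ n ≤ (829 − 300)/145 = 3.6483.
So n ≤ 2^3.6483 = 12.538; the largest integer n is 12.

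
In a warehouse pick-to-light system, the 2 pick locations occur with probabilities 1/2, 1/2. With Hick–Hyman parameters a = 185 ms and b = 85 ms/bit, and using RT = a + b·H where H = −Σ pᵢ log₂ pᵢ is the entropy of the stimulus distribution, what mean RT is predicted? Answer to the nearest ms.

Each term −pᵢ log₂ pᵢ: 0.5·1 + 0.5·1; summed, H = 1.000 bits.
Mean RT = a + bH = 185 + 85·1.000 = 270.00 ms.

270 ms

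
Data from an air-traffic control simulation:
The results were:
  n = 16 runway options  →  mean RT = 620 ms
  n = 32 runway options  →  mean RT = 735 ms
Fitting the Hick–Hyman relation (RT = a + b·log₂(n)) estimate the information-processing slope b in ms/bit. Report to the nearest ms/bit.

115 ms/bit

b = (RT₂ − RT₁)/(log₂ n₂ − log₂ n₁) = (735 − 620)/(5 − 4) = 115 ms/bit.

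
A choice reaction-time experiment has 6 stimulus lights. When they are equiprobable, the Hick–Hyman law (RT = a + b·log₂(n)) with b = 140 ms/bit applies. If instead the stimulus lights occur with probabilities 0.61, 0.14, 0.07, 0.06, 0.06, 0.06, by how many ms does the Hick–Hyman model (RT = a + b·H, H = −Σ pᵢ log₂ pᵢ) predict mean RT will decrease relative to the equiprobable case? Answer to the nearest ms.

106 ms

The RT saving is b·ΔH. Equiprobable H₀ = log₂(6) = 2.5850 bits; with the given probabilities H = 1.8313 bits.
b·(H₀ − H) = 140 × (2.5850 − 1.8313) = 105.52 ms.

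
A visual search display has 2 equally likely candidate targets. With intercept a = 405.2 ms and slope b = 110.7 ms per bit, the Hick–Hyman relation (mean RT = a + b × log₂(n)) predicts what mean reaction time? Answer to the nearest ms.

516 ms

log₂(2) = 1 bits, so RT = 405.2 + 110.7 × 1 ≈ 515.900 ms.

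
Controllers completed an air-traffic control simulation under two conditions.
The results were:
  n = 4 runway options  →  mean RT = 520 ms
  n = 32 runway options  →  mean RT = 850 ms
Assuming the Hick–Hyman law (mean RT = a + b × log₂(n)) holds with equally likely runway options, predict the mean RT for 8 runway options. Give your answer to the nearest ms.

RT is linear in log₂ n, so two points fix the line:
  b = (850 − 520) / (log₂ 32 − log₂ 4) = 330 / (5 − 2) = 110 ms/bit
  a = 520 − 110 × 2 = 300 ms
Then RT(8) = 300 + 110 × log₂ 8 = 300 + 110 × 3 ≈ 630.000 ms.

630 ms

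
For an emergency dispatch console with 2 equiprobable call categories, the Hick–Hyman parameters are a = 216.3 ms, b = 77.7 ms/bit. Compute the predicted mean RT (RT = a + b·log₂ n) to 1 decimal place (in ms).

log₂(2) = 1 bits, so RT = 216.3 + 77.7 × 1 ≈ 294.000 ms.

294.0 ms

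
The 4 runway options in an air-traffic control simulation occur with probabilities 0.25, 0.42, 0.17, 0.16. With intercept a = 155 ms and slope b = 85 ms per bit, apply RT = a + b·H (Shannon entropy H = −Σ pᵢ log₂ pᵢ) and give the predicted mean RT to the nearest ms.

315 ms

H = 0.25·log₂(1/0.25) + 0.42·log₂(1/0.42) + 0.17·log₂(1/0.17) + 0.16·log₂(1/0.16) = 1.8833 bits.
RT = 155 + 85 × 1.8833 = 315.08 ms.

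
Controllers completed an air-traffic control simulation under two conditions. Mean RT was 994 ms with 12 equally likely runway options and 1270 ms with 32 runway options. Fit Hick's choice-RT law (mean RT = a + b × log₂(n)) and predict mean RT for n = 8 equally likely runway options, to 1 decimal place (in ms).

Fit slope and intercept:
  b = (1270 − 994) / (log₂ 32 − log₂ 12) = 276 / (5 − 3.5850) = 195.048 ms/bit
  a = 994 − 195.048 × 3.5850 = 294.761 ms
Then RT(8) = 294.761 + 195.048 × log₂ 8 = 294.761 + 195.048 × 3 ≈ 879.904 ms.

879.9 ms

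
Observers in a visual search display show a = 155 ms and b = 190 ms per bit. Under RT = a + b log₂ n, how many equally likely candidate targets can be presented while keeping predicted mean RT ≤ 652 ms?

6

190·log₂ n ≤ 652 − 155 = 497, giving log₂ n ≤ 2.6158 and n ≤ 6.130. The largest whole number is 6.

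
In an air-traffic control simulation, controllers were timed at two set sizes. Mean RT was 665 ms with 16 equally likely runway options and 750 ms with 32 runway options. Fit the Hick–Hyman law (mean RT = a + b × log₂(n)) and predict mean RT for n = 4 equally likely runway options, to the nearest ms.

With log₂ n on the abscissa the relation is linear; from the two conditions:
  b = (750 − 665) / (log₂ 32 − log₂ 16) = 85 / (5 − 4) = 85 ms/bit
  a = 665 − 85 × 4 = 325 ms
Then RT(4) = 325 + 85 × log₂ 4 = 325 + 85 × 2 ≈ 495.000 ms.

495 ms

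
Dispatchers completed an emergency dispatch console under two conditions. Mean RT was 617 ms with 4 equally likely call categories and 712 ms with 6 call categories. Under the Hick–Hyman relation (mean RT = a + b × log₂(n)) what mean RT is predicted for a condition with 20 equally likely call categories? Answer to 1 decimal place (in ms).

With log₂ n on the abscissa the relation is linear; from the two conditions:
  b = (712 − 617) / (log₂ 6 − log₂ 4) = 95 / (2.5850 − 2) = 162.404 ms/bit
  a = 617 − 162.404 × 2 = 292.193 ms
Then RT(20) = 292.193 + 162.404 × log₂ 20 = 292.193 + 162.404 × 4.3219 ≈ 994.089 ms.

994.1 ms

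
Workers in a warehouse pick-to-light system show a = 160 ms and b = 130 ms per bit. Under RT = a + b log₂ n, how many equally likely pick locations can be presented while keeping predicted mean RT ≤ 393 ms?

3

130·log₂ n ≤ 393 − 160 = 233, giving log₂ n ≤ 1.7923 and n ≤ 3.464. The largest whole number is 3.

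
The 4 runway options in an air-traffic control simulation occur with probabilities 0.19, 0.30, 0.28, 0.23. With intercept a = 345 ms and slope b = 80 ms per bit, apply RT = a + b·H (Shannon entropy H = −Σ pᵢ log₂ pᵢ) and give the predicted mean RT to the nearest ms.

H = 0.19·log₂(1/0.19) + 0.30·log₂(1/0.30) + 0.28·log₂(1/0.28) + 0.23·log₂(1/0.23) = 1.9782 bits.
RT = 345 + 80 × 1.9782 = 503.26 ms.

503 ms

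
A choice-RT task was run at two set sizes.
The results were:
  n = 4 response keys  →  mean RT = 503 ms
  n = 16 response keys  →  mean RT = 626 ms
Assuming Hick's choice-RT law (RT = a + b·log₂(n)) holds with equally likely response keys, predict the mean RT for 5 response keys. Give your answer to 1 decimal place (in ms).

522.8 ms

Solve the two-equation system in a and b:
  b = (626 − 503) / (log₂ 16 − log₂ 4) = 123 / (4 − 2) = 61.500 ms/bit
  a = 503 − 61.500 × 2 = 380.000 ms
Then RT(5) = 380.000 + 61.500 × log₂ 5 = 380.000 + 61.500 × 2.3219 ≈ 522.799 ms.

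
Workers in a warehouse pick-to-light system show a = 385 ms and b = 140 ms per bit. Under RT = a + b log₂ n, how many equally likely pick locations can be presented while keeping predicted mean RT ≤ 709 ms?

4

Set 385 + 140·log₂ n ≤ 709 → log₂ n ≤ (709 − 385)/140 = 2.3143.
So n ≤ 2^2.3143 = 4.974; the largest integer n is 4.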